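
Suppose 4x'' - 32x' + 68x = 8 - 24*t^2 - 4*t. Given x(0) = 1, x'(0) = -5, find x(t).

Divide through by 4: x'' - 8x' + 17x = 2 - t - 6*t^2.
Characteristic equation r² - 8r + 17 = 0 has discriminant (-8)² - 4·(17) = -4 < 0, so r = 4 ± i.
Hence x_h = C1*cos(t)*exp(4*t) + C2*exp(4*t)*sin(t).
For the particular solution try x_p = A0 + A1*t + A2*t^2. Substituting and matching coefficients of each power of t gives A0 = -122/4913, A1 = -113/289, A2 = -6/17, so x_p = -122/4913 - 113*t/289 - 6*t^2/17.
General solution: x = -122/4913 - 113*t/289 - 6*t^2/17 + C1*cos(t)*exp(4*t) + C2*exp(4*t)*sin(t).
Apply the initial conditions: x(0) = -122/4913 + C1 = 1 and x'(0) = -113/289 + C2 + 4*C1 = -5. Solving gives C1 = 5035/4913, C2 = -42784/4913.

x = -122/4913 - 113*t/289 - 6*t**2/17 - 42784*exp(4*t)*sin(t)/4913 + 5035*cos(t)*exp(4*t)/4913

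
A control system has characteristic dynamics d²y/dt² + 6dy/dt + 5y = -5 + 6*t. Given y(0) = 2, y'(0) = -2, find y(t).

Characteristic equation r² + 6r + 5 = 0 factors as (r + 1)(r + 5) = 0, so r = -1, -5.
Hence y_h = C1*exp(-t) + C2*exp(-5*t).
For the particular solution try y_p = A0 + A1*t. Substituting and matching coefficients of each power of t gives A0 = -61/25, A1 = 6/5, so y_p = -61/25 + 6*t/5.
General solution: y = -61/25 + 6*t/5 + C1*exp(-t) + C2*exp(-5*t).
Apply the initial conditions: y(0) = -61/25 + C1 + C2 = 2 and y'(0) = 6/5 - C1 - 5*C2 = -2. Solving gives C1 = 19/4, C2 = -31/100.

y = -61/25 - 31*exp(-5*t)/100 + 6*t/5 + 19*exp(-t)/4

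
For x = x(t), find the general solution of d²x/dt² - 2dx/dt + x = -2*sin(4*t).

Characteristic equation r² - 2r + 1 = 0 has discriminant (-2)² - 4·(1) = 0, so r = 1 is a repeated root.
Hence x_h = (C1 + C2*t)*exp(t).
Try x_p = A*cos(4*t) + B*sin(4*t). Substituting and equating the coefficients of cos(4t) and sin(4t) gives A = -16/289, B = 30/289, so x_p = -16*cos(4*t)/289 + 30*sin(4*t)/289.

x = -16*cos(4*t)/289 + 30*sin(4*t)/289 + C1*exp(t) + C2*t*exp(t)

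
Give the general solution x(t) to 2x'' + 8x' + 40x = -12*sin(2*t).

Divide through by 2: x'' + 4x' + 20x = -6*sin(2*t).
Characteristic equation r² + 4r + 20 = 0 has discriminant (4)² - 4·(20) = -64 < 0, so r = -2 ± 4i.
Hence x_h = C1*cos(4*t)*exp(-2*t) + C2*exp(-2*t)*sin(4*t).
Try x_p = A*cos(2*t) + B*sin(2*t). Substituting and equating the coefficients of cos(2t) and sin(2t) gives A = 3/20, B = -3/10, so x_p = -3*sin(2*t)/10 + 3*cos(2*t)/20.

x = -3*sin(2*t)/10 + 3*cos(2*t)/20 + C1*cos(4*t)*exp(-2*t) + C2*exp(-2*t)*sin(4*t)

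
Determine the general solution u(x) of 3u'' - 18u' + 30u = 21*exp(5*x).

u = 7*exp(5*x)/5 + C1*cos(x)*exp(3*x) + C2*exp(3*x)*sin(x)

Divide through by 3: u'' - 6u' + 10u = 7*exp(5*x).
Characteristic equation r² - 6r + 10 = 0 has discriminant (-6)² - 4·(10) = -4 < 0, so r = 3 ± i.
Hence u_h = C1*cos(x)*exp(3*x) + C2*exp(3*x)*sin(x).
Try u_p = A*exp(5*x). Substituting into the equation and dividing by exp(5*x) gives A = 7/5, so u_p = 7*exp(5*x)/5.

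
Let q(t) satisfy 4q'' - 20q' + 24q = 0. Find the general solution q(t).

q = C1*exp(3*t) + C2*exp(2*t)

Divide through by 4: q'' - 5q' + 6q = 0.
Characteristic equation r² - 5r + 6 = 0 factors as (r - 3)(r - 2) = 0, so r = 3, 2.
Hence q_h = C1*exp(3*t) + C2*exp(2*t).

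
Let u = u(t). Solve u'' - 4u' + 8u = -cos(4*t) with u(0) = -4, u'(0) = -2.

Characteristic equation r² - 4r + 8 = 0 has discriminant (-4)² - 4·(8) = -16 < 0, so r = 2 ± 2i.
Hence u_h = C1*cos(2*t)*exp(2*t) + C2*exp(2*t)*sin(2*t).
Try u_p = A*cos(4*t) + B*sin(4*t). Substituting and equating the coefficients of cos(4t) and sin(4t) gives A = 1/40, B = 1/20, so u_p = sin(4*t)/20 + cos(4*t)/40.
General solution: u = sin(4*t)/20 + cos(4*t)/40 + C1*cos(2*t)*exp(2*t) + C2*exp(2*t)*sin(2*t).
Apply the initial conditions: u(0) = 1/40 + C1 = -4 and u'(0) = 1/5 + 2*C1 + 2*C2 = -2. Solving gives C1 = -161/40, C2 = 117/40.

u = sin(4*t)/20 + cos(4*t)/40 - 161*cos(2*t)*exp(2*t)/40 + 117*exp(2*t)*sin(2*t)/40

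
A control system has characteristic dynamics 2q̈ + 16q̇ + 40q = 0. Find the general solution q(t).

Divide through by 2: q'' + 8q' + 20q = 0.
Characteristic equation r² + 8r + 20 = 0 has discriminant (8)² - 4·(20) = -16 < 0, so r = -4 ± 2i.
Hence q_h = C1*cos(2*t)*exp(-4*t) + C2*exp(-4*t)*sin(2*t).

q = C1*cos(2*t)*exp(-4*t) + C2*exp(-4*t)*sin(2*t)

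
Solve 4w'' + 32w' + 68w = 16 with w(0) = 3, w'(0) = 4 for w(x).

w = 4/17 + 47*cos(x)*exp(-4*x)/17 + 256*exp(-4*x)*sin(x)/17

Divide through by 4: w'' + 8w' + 17w = 4.
Characteristic equation r² + 8r + 17 = 0 has discriminant (8)² - 4·(17) = -4 < 0, so r = -4 ± i.
Hence w_h = C1*cos(x)*exp(-4*x) + C2*exp(-4*x)*sin(x).
For the particular solution try w_p = A0. Substituting and matching coefficients of each power of x gives A0 = 4/17, so w_p = 4/17.
General solution: w = 4/17 + C1*cos(x)*exp(-4*x) + C2*exp(-4*x)*sin(x).
Apply the initial conditions: w(0) = 4/17 + C1 = 3 and w'(0) = C2 - 4*C1 = 4. Solving gives C1 = 47/17, C2 = 256/17.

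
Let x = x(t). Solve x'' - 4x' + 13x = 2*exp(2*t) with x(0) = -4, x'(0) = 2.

Characteristic equation r² - 4r + 13 = 0 has discriminant (-4)² - 4·(13) = -36 < 0, so r = 2 ± 3i.
Hence x_h = C1*cos(3*t)*exp(2*t) + C2*exp(2*t)*sin(3*t).
Try x_p = A*exp(2*t). Substituting into the equation and dividing by exp(2*t) gives A = 2/9, so x_p = 2*exp(2*t)/9.
General solution: x = 2*exp(2*t)/9 + C1*cos(3*t)*exp(2*t) + C2*exp(2*t)*sin(3*t).
Apply the initial conditions: x(0) = 2/9 + C1 = -4 and x'(0) = 4/9 + 2*C1 + 3*C2 = 2. Solving gives C1 = -38/9, C2 = 10/3.

x = 2*exp(2*t)/9 - 38*cos(3*t)*exp(2*t)/9 + 10*exp(2*t)*sin(3*t)/3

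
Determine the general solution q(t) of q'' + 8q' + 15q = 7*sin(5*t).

Characteristic equation r² + 8r + 15 = 0 factors as (r + 5)(r + 3) = 0, so r = -5, -3.
Hence q_h = C1*exp(-5*t) + C2*exp(-3*t).
Try q_p = A*cos(5*t) + B*sin(5*t). Substituting and equating the coefficients of cos(5t) and sin(5t) gives A = -14/85, B = -7/170, so q_p = -14*cos(5*t)/85 - 7*sin(5*t)/170.

q = -14*cos(5*t)/85 - 7*sin(5*t)/170 + C1*exp(-5*t) + C2*exp(-3*t)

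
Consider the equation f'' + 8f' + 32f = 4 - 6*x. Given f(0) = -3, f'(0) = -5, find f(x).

f = 11/64 - 3*x/16 - 203*cos(4*x)*exp(-4*x)/64 - 35*exp(-4*x)*sin(4*x)/8

Characteristic equation r² + 8r + 32 = 0 has discriminant (8)² - 4·(32) = -64 < 0, so r = -4 ± 4i.
Hence f_h = C1*cos(4*x)*exp(-4*x) + C2*exp(-4*x)*sin(4*x).
For the particular solution try f_p = A0 + A1*x. Substituting and matching coefficients of each power of x gives A0 = 11/64, A1 = -3/16, so f_p = 11/64 - 3*x/16.
General solution: f = 11/64 - 3*x/16 + C1*cos(4*x)*exp(-4*x) + C2*exp(-4*x)*sin(4*x).
Apply the initial conditions: f(0) = 11/64 + C1 = -3 and f'(0) = -3/16 - 4*C1 + 4*C2 = -5. Solving gives C1 = -203/64, C2 = -35/8.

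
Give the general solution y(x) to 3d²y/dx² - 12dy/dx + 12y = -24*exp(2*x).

y = C1*exp(2*x) - 4*x**2*exp(2*x) + C2*x*exp(2*x)

Divide through by 3: y'' - 4y' + 4y = -8*exp(2*x).
Characteristic equation r² - 4r + 4 = 0 has discriminant (-4)² - 4·(4) = 0, so r = 2 is a repeated root.
Hence y_h = (C1 + C2*x)*exp(2*x).
Since exp(2*x) solves the homogeneous equation (r = 2 is a root of multiplicity 2), multiply the trial by x^2. Try y_p = A*x^2*exp(2*x). Substituting into the equation and dividing by exp(2*x) gives A = -4, so y_p = -4*x^2*exp(2*x).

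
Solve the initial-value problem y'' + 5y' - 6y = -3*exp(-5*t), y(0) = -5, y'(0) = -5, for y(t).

y = exp(-5*t)/2 - 71*exp(t)/14 - 3*exp(-6*t)/7

Characteristic equation r² + 5r - 6 = 0 factors as (r - 1)(r + 6) = 0, so r = 1, -6.
Hence y_h = C1*exp(t) + C2*exp(-6*t).
Try y_p = A*exp(-5*t). Substituting into the equation and dividing by exp(-5*t) gives A = 1/2, so y_p = exp(-5*t)/2.
General solution: y = exp(-5*t)/2 + C1*exp(t) + C2*exp(-6*t).
Apply the initial conditions: y(0) = 1/2 + C1 + C2 = -5 and y'(0) = -5/2 + C1 - 6*C2 = -5. Solving gives C1 = -71/14, C2 = -3/7.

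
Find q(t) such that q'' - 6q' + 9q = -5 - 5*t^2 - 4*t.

q = -11/9 - 32*t/27 - 5*t**2/9 + C1*exp(3*t) + C2*t*exp(3*t)

Characteristic equation r² - 6r + 9 = 0 has discriminant (-6)² - 4·(9) = 0, so r = 3 is a repeated root.
Hence q_h = (C1 + C2*t)*exp(3*t).
For the particular solution try q_p = A0 + A1*t + A2*t^2. Substituting and matching coefficients of each power of t gives A0 = -11/9, A1 = -32/27, A2 = -5/9, so q_p = -11/9 - 32*t/27 - 5*t^2/9.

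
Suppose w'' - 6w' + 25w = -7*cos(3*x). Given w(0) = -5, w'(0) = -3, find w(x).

w = -28*cos(3*x)/145 + 63*sin(3*x)/290 - 697*cos(4*x)*exp(3*x)/145 + 3123*exp(3*x)*sin(4*x)/1160

Characteristic equation r² - 6r + 25 = 0 has discriminant (-6)² - 4·(25) = -64 < 0, so r = 3 ± 4i.
Hence w_h = C1*cos(4*x)*exp(3*x) + C2*exp(3*x)*sin(4*x).
Try w_p = A*cos(3*x) + B*sin(3*x). Substituting and equating the coefficients of cos(3x) and sin(3x) gives A = -28/145, B = 63/290, so w_p = -28*cos(3*x)/145 + 63*sin(3*x)/290.
General solution: w = -28*cos(3*x)/145 + 63*sin(3*x)/290 + C1*cos(4*x)*exp(3*x) + C2*exp(3*x)*sin(4*x).
Apply the initial conditions: w(0) = -28/145 + C1 = -5 and w'(0) = 189/290 + 3*C1 + 4*C2 = -3. Solving gives C1 = -697/145, C2 = 3123/1160.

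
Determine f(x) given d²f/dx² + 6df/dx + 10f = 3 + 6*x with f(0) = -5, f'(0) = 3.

f = -3/50 + 3*x/5 - 621*exp(-3*x)*sin(x)/50 - 247*cos(x)*exp(-3*x)/50

Characteristic equation r² + 6r + 10 = 0 has discriminant (6)² - 4·(10) = -4 < 0, so r = -3 ± i.
Hence f_h = C1*cos(x)*exp(-3*x) + C2*exp(-3*x)*sin(x).
For the particular solution try f_p = A0 + A1*x. Substituting and matching coefficients of each power of x gives A0 = -3/50, A1 = 3/5, so f_p = -3/50 + 3*x/5.
General solution: f = -3/50 + 3*x/5 + C1*cos(x)*exp(-3*x) + C2*exp(-3*x)*sin(x).
Apply the initial conditions: f(0) = -3/50 + C1 = -5 and f'(0) = 3/5 + C2 - 3*C1 = 3. Solving gives C1 = -247/50, C2 = -621/50.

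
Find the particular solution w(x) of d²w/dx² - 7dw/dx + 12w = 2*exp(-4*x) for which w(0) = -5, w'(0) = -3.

Characteristic equation r² - 7r + 12 = 0 factors as (r - 3)(r - 4) = 0, so r = 3, 4.
Hence w_h = C1*exp(3*x) + C2*exp(4*x).
Try w_p = A*exp(-4*x). Substituting into the equation and dividing by exp(-4*x) gives A = 1/28, so w_p = exp(-4*x)/28.
General solution: w = exp(-4*x)/28 + C1*exp(3*x) + C2*exp(4*x).
Apply the initial conditions: w(0) = 1/28 + C1 + C2 = -5 and w'(0) = -1/7 + 3*C1 + 4*C2 = -3. Solving gives C1 = -121/7, C2 = 49/4.

w = -121*exp(3*x)/7 + exp(-4*x)/28 + 49*exp(4*x)/4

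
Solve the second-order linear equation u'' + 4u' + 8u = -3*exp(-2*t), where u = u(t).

u = -3*exp(-2*t)/4 + C1*cos(2*t)*exp(-2*t) + C2*exp(-2*t)*sin(2*t)

Characteristic equation r² + 4r + 8 = 0 has discriminant (4)² - 4·(8) = -16 < 0, so r = -2 ± 2i.
Hence u_h = C1*cos(2*t)*exp(-2*t) + C2*exp(-2*t)*sin(2*t).
Try u_p = A*exp(-2*t). Substituting into the equation and dividing by exp(-2*t) gives A = -3/4, so u_p = -3*exp(-2*t)/4.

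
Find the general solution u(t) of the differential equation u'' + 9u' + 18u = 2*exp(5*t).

Characteristic equation r² + 9r + 18 = 0 factors as (r + 3)(r + 6) = 0, so r = -3, -6.
Hence u_h = C1*exp(-3*t) + C2*exp(-6*t).
Try u_p = A*exp(5*t). Substituting into the equation and dividing by exp(5*t) gives A = 1/44, so u_p = exp(5*t)/44.

u = exp(5*t)/44 + C1*exp(-3*t) + C2*exp(-6*t)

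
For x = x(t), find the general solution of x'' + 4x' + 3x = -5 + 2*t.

x = -23/9 + 2*t/3 + C1*exp(-t) + C2*exp(-3*t)

Characteristic equation r² + 4r + 3 = 0 factors as (r + 1)(r + 3) = 0, so r = -1, -3.
Hence x_h = C1*exp(-t) + C2*exp(-3*t).
For the particular solution try x_p = A0 + A1*t. Substituting and matching coefficients of each power of t gives A0 = -23/9, A1 = 2/3, so x_p = -23/9 + 2*t/3.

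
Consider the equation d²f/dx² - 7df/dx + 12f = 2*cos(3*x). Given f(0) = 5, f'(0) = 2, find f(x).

Characteristic equation r² - 7r + 12 = 0 factors as (r - 3)(r - 4) = 0, so r = 3, 4.
Hence f_h = C1*exp(3*x) + C2*exp(4*x).
Try f_p = A*cos(3*x) + B*sin(3*x). Substituting and equating the coefficients of cos(3x) and sin(3x) gives A = 1/75, B = -7/75, so f_p = -7*sin(3*x)/75 + cos(3*x)/75.
General solution: f = -7*sin(3*x)/75 + cos(3*x)/75 + C1*exp(3*x) + C2*exp(4*x).
Apply the initial conditions: f(0) = 1/75 + C1 + C2 = 5 and f'(0) = -7/25 + 3*C1 + 4*C2 = 2. Solving gives C1 = 53/3, C2 = -317/25.

f = -317*exp(4*x)/25 - 7*sin(3*x)/75 + cos(3*x)/75 + 53*exp(3*x)/3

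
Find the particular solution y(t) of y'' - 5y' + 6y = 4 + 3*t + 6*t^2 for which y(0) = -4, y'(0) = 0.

y = 77/36 + t**2 - 65*exp(2*t)/4 + 13*t/6 + 91*exp(3*t)/9

Characteristic equation r² - 5r + 6 = 0 factors as (r - 2)(r - 3) = 0, so r = 2, 3.
Hence y_h = C1*exp(2*t) + C2*exp(3*t).
For the particular solution try y_p = A0 + A1*t + A2*t^2. Substituting and matching coefficients of each power of t gives A0 = 77/36, A1 = 13/6, A2 = 1, so y_p = 77/36 + t^2 + 13*t/6.
General solution: y = 77/36 + t^2 + 13*t/6 + C1*exp(2*t) + C2*exp(3*t).
Apply the initial conditions: y(0) = 77/36 + C1 + C2 = -4 and y'(0) = 13/6 + 2*C1 + 3*C2 = 0. Solving gives C1 = -65/4, C2 = 91/9.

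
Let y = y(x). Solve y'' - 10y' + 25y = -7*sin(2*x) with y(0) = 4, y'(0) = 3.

Characteristic equation r² - 10r + 25 = 0 has discriminant (-10)² - 4·(25) = 0, so r = 5 is a repeated root.
Hence y_h = (C1 + C2*x)*exp(5*x).
Try y_p = A*cos(2*x) + B*sin(2*x). Substituting and equating the coefficients of cos(2x) and sin(2x) gives A = -140/841, B = -147/841, so y_p = -147*sin(2*x)/841 - 140*cos(2*x)/841.
General solution: y = -147*sin(2*x)/841 - 140*cos(2*x)/841 + C1*exp(5*x) + C2*x*exp(5*x).
Apply the initial conditions: y(0) = -140/841 + C1 = 4 and y'(0) = -294/841 + C2 + 5*C1 = 3. Solving gives C1 = 3504/841, C2 = -507/29.

y = -147*sin(2*x)/841 - 140*cos(2*x)/841 + 3504*exp(5*x)/841 - 507*x*exp(5*x)/29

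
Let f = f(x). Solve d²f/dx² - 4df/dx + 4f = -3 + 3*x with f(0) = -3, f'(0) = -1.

Characteristic equation r² - 4r + 4 = 0 has discriminant (-4)² - 4·(4) = 0, so r = 2 is a repeated root.
Hence f_h = (C1 + C2*x)*exp(2*x).
For the particular solution try f_p = A0 + A1*x. Substituting and matching coefficients of each power of x gives A0 = 0, A1 = 3/4, so f_p = 3*x/4.
General solution: f = 3*x/4 + C1*exp(2*x) + C2*x*exp(2*x).
Apply the initial conditions: f(0) = C1 = -3 and f'(0) = 3/4 + C2 + 2*C1 = -1. Solving gives C1 = -3, C2 = 17/4.

f = -3*exp(2*x) + 3*x/4 + 17*x*exp(2*x)/4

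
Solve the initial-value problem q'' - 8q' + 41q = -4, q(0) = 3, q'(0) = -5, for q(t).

Characteristic equation r² - 8r + 41 = 0 has discriminant (-8)² - 4·(41) = -100 < 0, so r = 4 ± 5i.
Hence q_h = C1*cos(5*t)*exp(4*t) + C2*exp(4*t)*sin(5*t).
For the particular solution try q_p = A0. Substituting and matching coefficients of each power of t gives A0 = -4/41, so q_p = -4/41.
General solution: q = -4/41 + C1*cos(5*t)*exp(4*t) + C2*exp(4*t)*sin(5*t).
Apply the initial conditions: q(0) = -4/41 + C1 = 3 and q'(0) = 4*C1 + 5*C2 = -5. Solving gives C1 = 127/41, C2 = -713/205.

q = -4/41 - 713*exp(4*t)*sin(5*t)/205 + 127*cos(5*t)*exp(4*t)/41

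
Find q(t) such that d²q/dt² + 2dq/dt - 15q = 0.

q = C1*exp(-5*t) + C2*exp(3*t)

Characteristic equation r² + 2r - 15 = 0 factors as (r + 5)(r - 3) = 0, so r = -5, 3.
Hence q_h = C1*exp(-5*t) + C2*exp(3*t).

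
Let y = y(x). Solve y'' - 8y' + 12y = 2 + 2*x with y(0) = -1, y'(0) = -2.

y = 5/18 - 11*exp(2*x)/8 + x/6 + 7*exp(6*x)/72

Characteristic equation r² - 8r + 12 = 0 factors as (r - 6)(r - 2) = 0, so r = 6, 2.
Hence y_h = C1*exp(6*x) + C2*exp(2*x).
For the particular solution try y_p = A0 + A1*x. Substituting and matching coefficients of each power of x gives A0 = 5/18, A1 = 1/6, so y_p = 5/18 + x/6.
General solution: y = 5/18 + x/6 + C1*exp(6*x) + C2*exp(2*x).
Apply the initial conditions: y(0) = 5/18 + C1 + C2 = -1 and y'(0) = 1/6 + 2*C2 + 6*C1 = -2. Solving gives C1 = 7/72, C2 = -11/8.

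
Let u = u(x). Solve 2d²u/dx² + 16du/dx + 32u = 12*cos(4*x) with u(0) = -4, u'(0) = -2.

u = -4*exp(-4*x) + 3*sin(4*x)/16 - 75*x*exp(-4*x)/4

Divide through by 2: u'' + 8u' + 16u = 6*cos(4*x).
Characteristic equation r² + 8r + 16 = 0 has discriminant (8)² - 4·(16) = 0, so r = -4 is a repeated root.
Hence u_h = (C1 + C2*x)*exp(-4*x).
Try u_p = A*cos(4*x) + B*sin(4*x). Substituting and equating the coefficients of cos(4x) and sin(4x) gives A = 0, B = 3/16, so u_p = 3*sin(4*x)/16.
General solution: u = 3*sin(4*x)/16 + C1*exp(-4*x) + C2*x*exp(-4*x).
Apply the initial conditions: u(0) = C1 = -4 and u'(0) = 3/4 + C2 - 4*C1 = -2. Solving gives C1 = -4, C2 = -75/4.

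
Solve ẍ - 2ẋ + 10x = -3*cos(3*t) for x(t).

x = -3*cos(3*t)/37 + 18*sin(3*t)/37 + C1*cos(3*t)*exp(t) + C2*exp(t)*sin(3*t)

Characteristic equation r² - 2r + 10 = 0 has discriminant (-2)² - 4·(10) = -36 < 0, so r = 1 ± 3i.
Hence x_h = C1*cos(3*t)*exp(t) + C2*exp(t)*sin(3*t).
Try x_p = A*cos(3*t) + B*sin(3*t). Substituting and equating the coefficients of cos(3t) and sin(3t) gives A = -3/37, B = 18/37, so x_p = -3*cos(3*t)/37 + 18*sin(3*t)/37.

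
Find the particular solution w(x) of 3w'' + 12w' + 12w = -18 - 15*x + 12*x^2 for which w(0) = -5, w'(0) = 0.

w = 5/4 + x**2 - 25*exp(-2*x)/4 - 13*x/4 - 37*x*exp(-2*x)/4

Divide through by 3: w'' + 4w' + 4w = -6 - 5*x + 4*x^2.
Characteristic equation r² + 4r + 4 = 0 has discriminant (4)² - 4·(4) = 0, so r = -2 is a repeated root.
Hence w_h = (C1 + C2*x)*exp(-2*x).
For the particular solution try w_p = A0 + A1*x + A2*x^2. Substituting and matching coefficients of each power of x gives A0 = 5/4, A1 = -13/4, A2 = 1, so w_p = 5/4 + x^2 - 13*x/4.
General solution: w = 5/4 + x^2 - 13*x/4 + C1*exp(-2*x) + C2*x*exp(-2*x).
Apply the initial conditions: w(0) = 5/4 + C1 = -5 and w'(0) = -13/4 + C2 - 2*C1 = 0. Solving gives C1 = -25/4, C2 = -37/4.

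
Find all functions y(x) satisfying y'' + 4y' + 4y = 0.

Characteristic equation r² + 4r + 4 = 0 has discriminant (4)² - 4·(4) = 0, so r = -2 is a repeated root.
Hence y_h = (C1 + C2*x)*exp(-2*x).

y = C1*exp(-2*x) + C2*x*exp(-2*x)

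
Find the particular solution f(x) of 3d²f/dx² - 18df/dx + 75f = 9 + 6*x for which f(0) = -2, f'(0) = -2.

Divide through by 3: f'' - 6f' + 25f = 3 + 2*x.
Characteristic equation r² - 6r + 25 = 0 has discriminant (-6)² - 4·(25) = -64 < 0, so r = 3 ± 4i.
Hence f_h = C1*cos(4*x)*exp(3*x) + C2*exp(3*x)*sin(4*x).
For the particular solution try f_p = A0 + A1*x. Substituting and matching coefficients of each power of x gives A0 = 87/625, A1 = 2/25, so f_p = 87/625 + 2*x/25.
General solution: f = 87/625 + 2*x/25 + C1*cos(4*x)*exp(3*x) + C2*exp(3*x)*sin(4*x).
Apply the initial conditions: f(0) = 87/625 + C1 = -2 and f'(0) = 2/25 + 3*C1 + 4*C2 = -2. Solving gives C1 = -1337/625, C2 = 2711/2500.

f = 87/625 + 2*x/25 - 1337*cos(4*x)*exp(3*x)/625 + 2711*exp(3*x)*sin(4*x)/2500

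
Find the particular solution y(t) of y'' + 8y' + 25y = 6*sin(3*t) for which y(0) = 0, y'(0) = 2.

Characteristic equation r² + 8r + 25 = 0 has discriminant (8)² - 4·(25) = -36 < 0, so r = -4 ± 3i.
Hence y_h = C1*cos(3*t)*exp(-4*t) + C2*exp(-4*t)*sin(3*t).
Try y_p = A*cos(3*t) + B*sin(3*t). Substituting and equating the coefficients of cos(3t) and sin(3t) gives A = -9/52, B = 3/26, so y_p = -9*cos(3*t)/52 + 3*sin(3*t)/26.
General solution: y = -9*cos(3*t)/52 + 3*sin(3*t)/26 + C1*cos(3*t)*exp(-4*t) + C2*exp(-4*t)*sin(3*t).
Apply the initial conditions: y(0) = -9/52 + C1 = 0 and y'(0) = 9/26 - 4*C1 + 3*C2 = 2. Solving gives C1 = 9/52, C2 = 61/78.

y = -9*cos(3*t)/52 + 3*sin(3*t)/26 + 9*cos(3*t)*exp(-4*t)/52 + 61*exp(-4*t)*sin(3*t)/78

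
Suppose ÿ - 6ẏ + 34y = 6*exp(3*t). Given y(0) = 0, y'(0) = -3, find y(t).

y = 6*exp(3*t)/25 - 6*cos(5*t)*exp(3*t)/25 - 3*exp(3*t)*sin(5*t)/5

Characteristic equation r² - 6r + 34 = 0 has discriminant (-6)² - 4·(34) = -100 < 0, so r = 3 ± 5i.
Hence y_h = C1*cos(5*t)*exp(3*t) + C2*exp(3*t)*sin(5*t).
Try y_p = A*exp(3*t). Substituting into the equation and dividing by exp(3*t) gives A = 6/25, so y_p = 6*exp(3*t)/25.
General solution: y = 6*exp(3*t)/25 + C1*cos(5*t)*exp(3*t) + C2*exp(3*t)*sin(5*t).
Apply the initial conditions: y(0) = 6/25 + C1 = 0 and y'(0) = 18/25 + 3*C1 + 5*C2 = -3. Solving gives C1 = -6/25, C2 = -3/5.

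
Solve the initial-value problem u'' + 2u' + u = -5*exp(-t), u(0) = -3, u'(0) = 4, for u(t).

u = -3*exp(-t) + t*exp(-t) - 5*t**2*exp(-t)/2

Characteristic equation r² + 2r + 1 = 0 has discriminant (2)² - 4·(1) = 0, so r = -1 is a repeated root.
Hence u_h = (C1 + C2*t)*exp(-t).
Since exp(-t) solves the homogeneous equation (r = -1 is a root of multiplicity 2), multiply the trial by t^2. Try u_p = A*t^2*exp(-t). Substituting into the equation and dividing by exp(-t) gives A = -5/2, so u_p = -5*t^2*exp(-t)/2.
General solution: u = C1*exp(-t) - 5*t^2*exp(-t)/2 + C2*t*exp(-t).
Apply the initial conditions: u(0) = C1 = -3 and u'(0) = C2 - C1 = 4. Solving gives C1 = -3, C2 = 1.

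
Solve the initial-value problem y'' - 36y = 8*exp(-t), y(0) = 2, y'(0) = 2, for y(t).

y = -8*exp(-t)/35 + 29*exp(-6*t)/30 + 53*exp(6*t)/42

Characteristic equation r² - 36 = 0 factors as (r - 6)(r + 6) = 0, so r = 6, -6.
Hence y_h = C1*exp(6*t) + C2*exp(-6*t).
Try y_p = A*exp(-t). Substituting into the equation and dividing by exp(-t) gives A = -8/35, so y_p = -8*exp(-t)/35.
General solution: y = -8*exp(-t)/35 + C1*exp(6*t) + C2*exp(-6*t).
Apply the initial conditions: y(0) = -8/35 + C1 + C2 = 2 and y'(0) = 8/35 - 6*C2 + 6*C1 = 2. Solving gives C1 = 53/42, C2 = 29/30.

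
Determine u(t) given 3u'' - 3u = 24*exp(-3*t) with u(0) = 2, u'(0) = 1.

Divide through by 3: u'' - u = 8*exp(-3*t).
Characteristic equation r² - 1 = 0 factors as (r - 1)(r + 1) = 0, so r = 1, -1.
Hence u_h = C1*exp(t) + C2*exp(-t).
Try u_p = A*exp(-3*t). Substituting into the equation and dividing by exp(-3*t) gives A = 1, so u_p = exp(-3*t).
General solution: u = C1*exp(t) + C2*exp(-t) + exp(-3*t).
Apply the initial conditions: u(0) = 1 + C1 + C2 = 2 and u'(0) = -3 + C1 - C2 = 1. Solving gives C1 = 5/2, C2 = -3/2.

u = -3*exp(-t)/2 + 5*exp(t)/2 + exp(-3*t)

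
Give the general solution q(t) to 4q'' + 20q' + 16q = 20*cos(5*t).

Divide through by 4: q'' + 5q' + 4q = 5*cos(5*t).
Characteristic equation r² + 5r + 4 = 0 factors as (r + 1)(r + 4) = 0, so r = -1, -4.
Hence q_h = C1*exp(-t) + C2*exp(-4*t).
Try q_p = A*cos(5*t) + B*sin(5*t). Substituting and equating the coefficients of cos(5t) and sin(5t) gives A = -105/1066, B = 125/1066, so q_p = -105*cos(5*t)/1066 + 125*sin(5*t)/1066.

q = -105*cos(5*t)/1066 + 125*sin(5*t)/1066 + C1*exp(-t) + C2*exp(-4*t)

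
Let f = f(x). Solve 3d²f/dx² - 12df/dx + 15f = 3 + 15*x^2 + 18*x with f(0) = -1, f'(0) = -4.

Divide through by 3: f'' - 4f' + 5f = 1 + 5*x^2 + 6*x.
Characteristic equation r² - 4r + 5 = 0 has discriminant (-4)² - 4·(5) = -4 < 0, so r = 2 ± i.
Hence f_h = C1*cos(x)*exp(2*x) + C2*exp(2*x)*sin(x).
For the particular solution try f_p = A0 + A1*x + A2*x^2. Substituting and matching coefficients of each power of x gives A0 = 51/25, A1 = 14/5, A2 = 1, so f_p = 51/25 + x^2 + 14*x/5.
General solution: f = 51/25 + x^2 + 14*x/5 + C1*cos(x)*exp(2*x) + C2*exp(2*x)*sin(x).
Apply the initial conditions: f(0) = 51/25 + C1 = -1 and f'(0) = 14/5 + C2 + 2*C1 = -4. Solving gives C1 = -76/25, C2 = -18/25.

f = 51/25 + x**2 + 14*x/5 - 76*cos(x)*exp(2*x)/25 - 18*exp(2*x)*sin(x)/25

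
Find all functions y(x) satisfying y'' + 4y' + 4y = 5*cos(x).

y = 3*cos(x)/5 + 4*sin(x)/5 + C1*exp(-2*x) + C2*x*exp(-2*x)

Characteristic equation r² + 4r + 4 = 0 has discriminant (4)² - 4·(4) = 0, so r = -2 is a repeated root.
Hence y_h = (C1 + C2*x)*exp(-2*x).
Try y_p = A*cos(x) + B*sin(x). Substituting and equating the coefficients of cos(x) and sin(x) gives A = 3/5, B = 4/5, so y_p = 3*cos(x)/5 + 4*sin(x)/5.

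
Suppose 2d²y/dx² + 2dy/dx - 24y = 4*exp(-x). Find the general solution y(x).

y = -exp(-x)/6 + C1*exp(-4*x) + C2*exp(3*x)

Divide through by 2: y'' + y' - 12y = 2*exp(-x).
Characteristic equation r² + r - 12 = 0 factors as (r + 4)(r - 3) = 0, so r = -4, 3.
Hence y_h = C1*exp(-4*x) + C2*exp(3*x).
Try y_p = A*exp(-x). Substituting into the equation and dividing by exp(-x) gives A = -1/6, so y_p = -exp(-x)/6.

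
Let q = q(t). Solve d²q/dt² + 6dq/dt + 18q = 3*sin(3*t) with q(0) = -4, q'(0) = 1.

Characteristic equation r² + 6r + 18 = 0 has discriminant (6)² - 4·(18) = -36 < 0, so r = -3 ± 3i.
Hence q_h = C1*cos(3*t)*exp(-3*t) + C2*exp(-3*t)*sin(3*t).
Try q_p = A*cos(3*t) + B*sin(3*t). Substituting and equating the coefficients of cos(3t) and sin(3t) gives A = -2/15, B = 1/15, so q_p = -2*cos(3*t)/15 + sin(3*t)/15.
General solution: q = -2*cos(3*t)/15 + sin(3*t)/15 + C1*cos(3*t)*exp(-3*t) + C2*exp(-3*t)*sin(3*t).
Apply the initial conditions: q(0) = -2/15 + C1 = -4 and q'(0) = 1/5 - 3*C1 + 3*C2 = 1. Solving gives C1 = -58/15, C2 = -18/5.

q = -2*cos(3*t)/15 + sin(3*t)/15 - 58*cos(3*t)*exp(-3*t)/15 - 18*exp(-3*t)*sin(3*t)/5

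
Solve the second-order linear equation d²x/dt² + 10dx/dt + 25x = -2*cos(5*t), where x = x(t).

Characteristic equation r² + 10r + 25 = 0 has discriminant (10)² - 4·(25) = 0, so r = -5 is a repeated root.
Hence x_h = (C1 + C2*t)*exp(-5*t).
Try x_p = A*cos(5*t) + B*sin(5*t). Substituting and equating the coefficients of cos(5t) and sin(5t) gives A = 0, B = -1/25, so x_p = -sin(5*t)/25.

x = -sin(5*t)/25 + C1*exp(-5*t) + C2*t*exp(-5*t)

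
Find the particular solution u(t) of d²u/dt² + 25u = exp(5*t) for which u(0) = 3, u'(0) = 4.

u = exp(5*t)/50 + 39*sin(5*t)/50 + 149*cos(5*t)/50

Characteristic equation r² + 25 = 0 has discriminant (0)² - 4·(25) = -100 < 0, so r = ± 5i.
Hence u_h = C1*cos(5*t) + C2*sin(5*t).
Try u_p = A*exp(5*t). Substituting into the equation and dividing by exp(5*t) gives A = 1/50, so u_p = exp(5*t)/50.
General solution: u = exp(5*t)/50 + C1*cos(5*t) + C2*sin(5*t).
Apply the initial conditions: u(0) = 1/50 + C1 = 3 and u'(0) = 1/10 + 5*C2 = 4. Solving gives C1 = 149/50, C2 = 39/50.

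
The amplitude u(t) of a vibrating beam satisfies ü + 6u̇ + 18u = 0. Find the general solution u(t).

u = C1*cos(3*t)*exp(-3*t) + C2*exp(-3*t)*sin(3*t)

Characteristic equation r² + 6r + 18 = 0 has discriminant (6)² - 4·(18) = -36 < 0, so r = -3 ± 3i.
Hence u_h = C1*cos(3*t)*exp(-3*t) + C2*exp(-3*t)*sin(3*t).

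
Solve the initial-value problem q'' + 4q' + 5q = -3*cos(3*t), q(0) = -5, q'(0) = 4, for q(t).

Characteristic equation r² + 4r + 5 = 0 has discriminant (4)² - 4·(5) = -4 < 0, so r = -2 ± i.
Hence q_h = C1*cos(t)*exp(-2*t) + C2*exp(-2*t)*sin(t).
Try q_p = A*cos(3*t) + B*sin(3*t). Substituting and equating the coefficients of cos(3t) and sin(3t) gives A = 3/40, B = -9/40, so q_p = -9*sin(3*t)/40 + 3*cos(3*t)/40.
General solution: q = -9*sin(3*t)/40 + 3*cos(3*t)/40 + C1*cos(t)*exp(-2*t) + C2*exp(-2*t)*sin(t).
Apply the initial conditions: q(0) = 3/40 + C1 = -5 and q'(0) = -27/40 + C2 - 2*C1 = 4. Solving gives C1 = -203/40, C2 = -219/40.

q = -9*sin(3*t)/40 + 3*cos(3*t)/40 - 219*exp(-2*t)*sin(t)/40 - 203*cos(t)*exp(-2*t)/40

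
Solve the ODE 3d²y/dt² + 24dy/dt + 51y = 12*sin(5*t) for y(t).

y = -5*cos(5*t)/52 - sin(5*t)/52 + C1*cos(t)*exp(-4*t) + C2*exp(-4*t)*sin(t)

Divide through by 3: y'' + 8y' + 17y = 4*sin(5*t).
Characteristic equation r² + 8r + 17 = 0 has discriminant (8)² - 4·(17) = -4 < 0, so r = -4 ± i.
Hence y_h = C1*cos(t)*exp(-4*t) + C2*exp(-4*t)*sin(t).
Try y_p = A*cos(5*t) + B*sin(5*t). Substituting and equating the coefficients of cos(5t) and sin(5t) gives A = -5/52, B = -1/52, so y_p = -5*cos(5*t)/52 - sin(5*t)/52.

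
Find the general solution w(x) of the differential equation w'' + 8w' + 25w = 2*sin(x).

w = -cos(x)/40 + 3*sin(x)/40 + C1*cos(3*x)*exp(-4*x) + C2*exp(-4*x)*sin(3*x)

Characteristic equation r² + 8r + 25 = 0 has discriminant (8)² - 4·(25) = -36 < 0, so r = -4 ± 3i.
Hence w_h = C1*cos(3*x)*exp(-4*x) + C2*exp(-4*x)*sin(3*x).
Try w_p = A*cos(x) + B*sin(x). Substituting and equating the coefficients of cos(x) and sin(x) gives A = -1/40, B = 3/40, so w_p = -cos(x)/40 + 3*sin(x)/40.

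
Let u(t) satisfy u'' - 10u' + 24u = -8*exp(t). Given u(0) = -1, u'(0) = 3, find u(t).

u = -19*exp(4*t)/6 - 8*exp(t)/15 + 27*exp(6*t)/10

Characteristic equation r² - 10r + 24 = 0 factors as (r - 6)(r - 4) = 0, so r = 6, 4.
Hence u_h = C1*exp(6*t) + C2*exp(4*t).
Try u_p = A*exp(t). Substituting into the equation and dividing by exp(t) gives A = -8/15, so u_p = -8*exp(t)/15.
General solution: u = -8*exp(t)/15 + C1*exp(6*t) + C2*exp(4*t).
Apply the initial conditions: u(0) = -8/15 + C1 + C2 = -1 and u'(0) = -8/15 + 4*C2 + 6*C1 = 3. Solving gives C1 = 27/10, C2 = -19/6.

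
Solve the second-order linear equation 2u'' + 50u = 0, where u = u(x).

Divide through by 2: u'' + 25u = 0.
Characteristic equation r² + 25 = 0 has discriminant (0)² - 4·(25) = -100 < 0, so r = ± 5i.
Hence u_h = C1*cos(5*x) + C2*sin(5*x).

u = C1*cos(5*x) + C2*sin(5*x)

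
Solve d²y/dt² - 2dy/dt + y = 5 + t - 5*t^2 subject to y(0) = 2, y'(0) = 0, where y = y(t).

y = -23 - 19*t - 5*t**2 + 25*exp(t) - 6*t*exp(t)

Characteristic equation r² - 2r + 1 = 0 has discriminant (-2)² - 4·(1) = 0, so r = 1 is a repeated root.
Hence y_h = (C1 + C2*t)*exp(t).
For the particular solution try y_p = A0 + A1*t + A2*t^2. Substituting and matching coefficients of each power of t gives A0 = -23, A1 = -19, A2 = -5, so y_p = -23 - 19*t - 5*t^2.
General solution: y = -23 - 19*t - 5*t^2 + C1*exp(t) + C2*t*exp(t).
Apply the initial conditions: y(0) = -23 + C1 = 2 and y'(0) = -19 + C1 + C2 = 0. Solving gives C1 = 25, C2 = -6.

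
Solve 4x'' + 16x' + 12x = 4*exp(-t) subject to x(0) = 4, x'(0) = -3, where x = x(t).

x = -exp(-3*t)/4 + 17*exp(-t)/4 + t*exp(-t)/2

Divide through by 4: x'' + 4x' + 3x = exp(-t).
Characteristic equation r² + 4r + 3 = 0 factors as (r + 1)(r + 3) = 0, so r = -1, -3.
Hence x_h = C1*exp(-t) + C2*exp(-3*t).
Since exp(-t) solves the homogeneous equation (r = -1 is a root of multiplicity 1), multiply the trial by t. Try x_p = A*t*exp(-t). Substituting into the equation and dividing by exp(-t) gives A = 1/2, so x_p = t*exp(-t)/2.
General solution: x = C1*exp(-t) + C2*exp(-3*t) + t*exp(-t)/2.
Apply the initial conditions: x(0) = C1 + C2 = 4 and x'(0) = 1/2 - C1 - 3*C2 = -3. Solving gives C1 = 17/4, C2 = -1/4.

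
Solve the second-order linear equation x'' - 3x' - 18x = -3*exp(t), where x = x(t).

Characteristic equation r² - 3r - 18 = 0 factors as (r - 6)(r + 3) = 0, so r = 6, -3.
Hence x_h = C1*exp(6*t) + C2*exp(-3*t).
Try x_p = A*exp(t). Substituting into the equation and dividing by exp(t) gives A = 3/20, so x_p = 3*exp(t)/20.

x = 3*exp(t)/20 + C1*exp(6*t) + C2*exp(-3*t)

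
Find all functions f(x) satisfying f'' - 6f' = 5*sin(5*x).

f = C2 - 5*sin(5*x)/61 + 6*cos(5*x)/61 + C1*exp(6*x)

Characteristic equation r² - 6r = 0 factors as (r - 6)r = 0, so r = 6, 0.
Hence f_h = C1*exp(6*x) + C2.
Try f_p = A*cos(5*x) + B*sin(5*x). Substituting and equating the coefficients of cos(5x) and sin(5x) gives A = 6/61, B = -5/61, so f_p = -5*sin(5*x)/61 + 6*cos(5*x)/61.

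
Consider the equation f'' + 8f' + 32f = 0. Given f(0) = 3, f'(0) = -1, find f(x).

f = 3*cos(4*x)*exp(-4*x) + 11*exp(-4*x)*sin(4*x)/4

Characteristic equation r² + 8r + 32 = 0 has discriminant (8)² - 4·(32) = -64 < 0, so r = -4 ± 4i.
Hence f_h = C1*cos(4*x)*exp(-4*x) + C2*exp(-4*x)*sin(4*x).
Apply the initial conditions: f(0) = C1 = 3 and f'(0) = -4*C1 + 4*C2 = -1. Solving gives C1 = 3, C2 = 11/4.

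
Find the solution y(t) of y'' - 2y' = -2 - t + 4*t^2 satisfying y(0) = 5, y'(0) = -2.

y = 49/8 - 9*exp(2*t)/8 - 3*t**2/4 - 2*t**3/3 + t/4

Characteristic equation r² - 2r = 0 factors as (r - 2)r = 0, so r = 2, 0.
Hence y_h = C1*exp(2*t) + C2.
Since 0 is a characteristic root (multiplicity 1), multiply the polynomial trial by t: try y_p = t*(A0 + A1*t + A2*t^2). Substituting and matching coefficients of each power of t gives A0 = 1/4, A1 = -3/4, A2 = -2/3, so y_p = -3*t^2/4 - 2*t^3/3 + t/4.
General solution: y = C2 - 3*t^2/4 - 2*t^3/3 + t/4 + C1*exp(2*t).
Apply the initial conditions: y(0) = C1 + C2 = 5 and y'(0) = 1/4 + 2*C1 = -2. Solving gives C1 = -9/8, C2 = 49/8.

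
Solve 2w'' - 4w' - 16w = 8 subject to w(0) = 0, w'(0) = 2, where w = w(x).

w = -1/2 + exp(4*x)/2

Divide through by 2: w'' - 2w' - 8w = 4.
Characteristic equation r² - 2r - 8 = 0 factors as (r - 4)(r + 2) = 0, so r = 4, -2.
Hence w_h = C1*exp(4*x) + C2*exp(-2*x).
For the particular solution try w_p = A0. Substituting and matching coefficients of each power of x gives A0 = -1/2, so w_p = -1/2.
General solution: w = -1/2 + C1*exp(4*x) + C2*exp(-2*x).
Apply the initial conditions: w(0) = -1/2 + C1 + C2 = 0 and w'(0) = -2*C2 + 4*C1 = 2. Solving gives C1 = 1/2, C2 = 0.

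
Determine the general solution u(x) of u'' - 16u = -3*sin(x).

Characteristic equation r² - 16 = 0 factors as (r - 4)(r + 4) = 0, so r = 4, -4.
Hence u_h = C1*exp(4*x) + C2*exp(-4*x).
Try u_p = A*cos(x) + B*sin(x). Substituting and equating the coefficients of cos(x) and sin(x) gives A = 0, B = 3/17, so u_p = 3*sin(x)/17.

u = 3*sin(x)/17 + C1*exp(4*x) + C2*exp(-4*x)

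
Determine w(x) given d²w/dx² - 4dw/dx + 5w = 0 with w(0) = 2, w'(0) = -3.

w = -7*exp(2*x)*sin(x) + 2*cos(x)*exp(2*x)

Characteristic equation r² - 4r + 5 = 0 has discriminant (-4)² - 4·(5) = -4 < 0, so r = 2 ± i.
Hence w_h = C1*cos(x)*exp(2*x) + C2*exp(2*x)*sin(x).
Apply the initial conditions: w(0) = C1 = 2 and w'(0) = C2 + 2*C1 = -3. Solving gives C1 = 2, C2 = -7.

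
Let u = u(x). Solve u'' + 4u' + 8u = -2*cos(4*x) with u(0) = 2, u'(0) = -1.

Characteristic equation r² + 4r + 8 = 0 has discriminant (4)² - 4·(8) = -16 < 0, so r = -2 ± 2i.
Hence u_h = C1*cos(2*x)*exp(-2*x) + C2*exp(-2*x)*sin(2*x).
Try u_p = A*cos(4*x) + B*sin(4*x). Substituting and equating the coefficients of cos(4x) and sin(4x) gives A = 1/20, B = -1/10, so u_p = -sin(4*x)/10 + cos(4*x)/20.
General solution: u = -sin(4*x)/10 + cos(4*x)/20 + C1*cos(2*x)*exp(-2*x) + C2*exp(-2*x)*sin(2*x).
Apply the initial conditions: u(0) = 1/20 + C1 = 2 and u'(0) = -2/5 - 2*C1 + 2*C2 = -1. Solving gives C1 = 39/20, C2 = 33/20.

u = -sin(4*x)/10 + cos(4*x)/20 + 33*exp(-2*x)*sin(2*x)/20 + 39*cos(2*x)*exp(-2*x)/20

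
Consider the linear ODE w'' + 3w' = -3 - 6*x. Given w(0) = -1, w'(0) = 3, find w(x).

w = 1/9 - x**2 - 10*exp(-3*x)/9 - x/3

Characteristic equation r² + 3r = 0 factors as (r + 3)r = 0, so r = -3, 0.
Hence w_h = C1*exp(-3*x) + C2.
Since 0 is a characteristic root (multiplicity 1), multiply the polynomial trial by x: try w_p = x*(A0 + A1*x). Substituting and matching coefficients of each power of x gives A0 = -1/3, A1 = -1, so w_p = -x^2 - x/3.
General solution: w = C2 - x^2 - x/3 + C1*exp(-3*x).
Apply the initial conditions: w(0) = C1 + C2 = -1 and w'(0) = -1/3 - 3*C1 = 3. Solving gives C1 = -10/9, C2 = 1/9.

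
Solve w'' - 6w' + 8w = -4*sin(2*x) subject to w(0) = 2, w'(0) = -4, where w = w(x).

Characteristic equation r² - 6r + 8 = 0 factors as (r - 2)(r - 4) = 0, so r = 2, 4.
Hence w_h = C1*exp(2*x) + C2*exp(4*x).
Try w_p = A*cos(2*x) + B*sin(2*x). Substituting and equating the coefficients of cos(2x) and sin(2x) gives A = -3/10, B = -1/10, so w_p = -3*cos(2*x)/10 - sin(2*x)/10.
General solution: w = -3*cos(2*x)/10 - sin(2*x)/10 + C1*exp(2*x) + C2*exp(4*x).
Apply the initial conditions: w(0) = -3/10 + C1 + C2 = 2 and w'(0) = -1/5 + 2*C1 + 4*C2 = -4. Solving gives C1 = 13/2, C2 = -21/5.

w = -21*exp(4*x)/5 - 3*cos(2*x)/10 - sin(2*x)/10 + 13*exp(2*x)/2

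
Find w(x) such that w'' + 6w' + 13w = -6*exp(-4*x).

Characteristic equation r² + 6r + 13 = 0 has discriminant (6)² - 4·(13) = -16 < 0, so r = -3 ± 2i.
Hence w_h = C1*cos(2*x)*exp(-3*x) + C2*exp(-3*x)*sin(2*x).
Try w_p = A*exp(-4*x). Substituting into the equation and dividing by exp(-4*x) gives A = -6/5, so w_p = -6*exp(-4*x)/5.

w = -6*exp(-4*x)/5 + C1*cos(2*x)*exp(-3*x) + C2*exp(-3*x)*sin(2*x)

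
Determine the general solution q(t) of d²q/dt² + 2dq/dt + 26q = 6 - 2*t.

q = 40/169 - t/13 + C1*cos(5*t)*exp(-t) + C2*exp(-t)*sin(5*t)

Characteristic equation r² + 2r + 26 = 0 has discriminant (2)² - 4·(26) = -100 < 0, so r = -1 ± 5i.
Hence q_h = C1*cos(5*t)*exp(-t) + C2*exp(-t)*sin(5*t).
For the particular solution try q_p = A0 + A1*t. Substituting and matching coefficients of each power of t gives A0 = 40/169, A1 = -1/13, so q_p = 40/169 - t/13.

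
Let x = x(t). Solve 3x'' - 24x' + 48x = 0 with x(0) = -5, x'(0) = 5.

x = -5*exp(4*t) + 25*t*exp(4*t)

Divide through by 3: x'' - 8x' + 16x = 0.
Characteristic equation r² - 8r + 16 = 0 has discriminant (-8)² - 4·(16) = 0, so r = 4 is a repeated root.
Hence x_h = (C1 + C2*t)*exp(4*t).
Apply the initial conditions: x(0) = C1 = -5 and x'(0) = C2 + 4*C1 = 5. Solving gives C1 = -5, C2 = 25.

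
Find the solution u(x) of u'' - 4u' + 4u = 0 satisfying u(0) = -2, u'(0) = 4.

Characteristic equation r² - 4r + 4 = 0 has discriminant (-4)² - 4·(4) = 0, so r = 2 is a repeated root.
Hence u_h = (C1 + C2*x)*exp(2*x).
Apply the initial conditions: u(0) = C1 = -2 and u'(0) = C2 + 2*C1 = 4. Solving gives C1 = -2, C2 = 8.

u = -2*exp(2*x) + 8*x*exp(2*x)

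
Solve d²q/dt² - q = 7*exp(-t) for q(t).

Characteristic equation r² - 1 = 0 factors as (r - 1)(r + 1) = 0, so r = 1, -1.
Hence q_h = C1*exp(t) + C2*exp(-t).
Since exp(-t) solves the homogeneous equation (r = -1 is a root of multiplicity 1), multiply the trial by t. Try q_p = A*t*exp(-t). Substituting into the equation and dividing by exp(-t) gives A = -7/2, so q_p = -7*t*exp(-t)/2.

q = C1*exp(t) + C2*exp(-t) - 7*t*exp(-t)/2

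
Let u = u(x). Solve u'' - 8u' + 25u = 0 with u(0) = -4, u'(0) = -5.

Characteristic equation r² - 8r + 25 = 0 has discriminant (-8)² - 4·(25) = -36 < 0, so r = 4 ± 3i.
Hence u_h = C1*cos(3*x)*exp(4*x) + C2*exp(4*x)*sin(3*x).
Apply the initial conditions: u(0) = C1 = -4 and u'(0) = 3*C2 + 4*C1 = -5. Solving gives C1 = -4, C2 = 11/3.

u = -4*cos(3*x)*exp(4*x) + 11*exp(4*x)*sin(3*x)/3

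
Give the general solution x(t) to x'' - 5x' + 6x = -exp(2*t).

Characteristic equation r² - 5r + 6 = 0 factors as (r - 3)(r - 2) = 0, so r = 3, 2.
Hence x_h = C1*exp(3*t) + C2*exp(2*t).
Since exp(2*t) solves the homogeneous equation (r = 2 is a root of multiplicity 1), multiply the trial by t. Try x_p = A*t*exp(2*t). Substituting into the equation and dividing by exp(2*t) gives A = 1, so x_p = t*exp(2*t).

x = C1*exp(3*t) + C2*exp(2*t) + t*exp(2*t)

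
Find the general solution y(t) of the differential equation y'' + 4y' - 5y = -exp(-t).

Characteristic equation r² + 4r - 5 = 0 factors as (r + 5)(r - 1) = 0, so r = -5, 1.
Hence y_h = C1*exp(-5*t) + C2*exp(t).
Try y_p = A*exp(-t). Substituting into the equation and dividing by exp(-t) gives A = 1/8, so y_p = exp(-t)/8.

y = exp(-t)/8 + C1*exp(-5*t) + C2*exp(t)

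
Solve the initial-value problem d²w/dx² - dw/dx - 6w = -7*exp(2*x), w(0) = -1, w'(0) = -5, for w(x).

w = -14*exp(3*x)/5 + exp(-2*x)/20 + 7*exp(2*x)/4

Characteristic equation r² - r - 6 = 0 factors as (r - 3)(r + 2) = 0, so r = 3, -2.
Hence w_h = C1*exp(3*x) + C2*exp(-2*x).
Try w_p = A*exp(2*x). Substituting into the equation and dividing by exp(2*x) gives A = 7/4, so w_p = 7*exp(2*x)/4.
General solution: w = 7*exp(2*x)/4 + C1*exp(3*x) + C2*exp(-2*x).
Apply the initial conditions: w(0) = 7/4 + C1 + C2 = -1 and w'(0) = 7/2 - 2*C2 + 3*C1 = -5. Solving gives C1 = -14/5, C2 = 1/20.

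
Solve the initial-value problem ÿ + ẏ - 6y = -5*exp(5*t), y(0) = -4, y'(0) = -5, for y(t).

Characteristic equation r² + r - 6 = 0 factors as (r + 3)(r - 2) = 0, so r = -3, 2.
Hence y_h = C1*exp(-3*t) + C2*exp(2*t).
Try y_p = A*exp(5*t). Substituting into the equation and dividing by exp(5*t) gives A = -5/24, so y_p = -5*exp(5*t)/24.
General solution: y = -5*exp(5*t)/24 + C1*exp(-3*t) + C2*exp(2*t).
Apply the initial conditions: y(0) = -5/24 + C1 + C2 = -4 and y'(0) = -25/24 - 3*C1 + 2*C2 = -5. Solving gives C1 = -29/40, C2 = -46/15.

y = -46*exp(2*t)/15 - 29*exp(-3*t)/40 - 5*exp(5*t)/24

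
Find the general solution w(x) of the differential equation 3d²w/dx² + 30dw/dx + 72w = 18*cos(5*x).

w = -6*cos(5*x)/2501 + 300*sin(5*x)/2501 + C1*exp(-6*x) + C2*exp(-4*x)

Divide through by 3: w'' + 10w' + 24w = 6*cos(5*x).
Characteristic equation r² + 10r + 24 = 0 factors as (r + 6)(r + 4) = 0, so r = -6, -4.
Hence w_h = C1*exp(-6*x) + C2*exp(-4*x).
Try w_p = A*cos(5*x) + B*sin(5*x). Substituting and equating the coefficients of cos(5x) and sin(5x) gives A = -6/2501, B = 300/2501, so w_p = -6*cos(5*x)/2501 + 300*sin(5*x)/2501.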